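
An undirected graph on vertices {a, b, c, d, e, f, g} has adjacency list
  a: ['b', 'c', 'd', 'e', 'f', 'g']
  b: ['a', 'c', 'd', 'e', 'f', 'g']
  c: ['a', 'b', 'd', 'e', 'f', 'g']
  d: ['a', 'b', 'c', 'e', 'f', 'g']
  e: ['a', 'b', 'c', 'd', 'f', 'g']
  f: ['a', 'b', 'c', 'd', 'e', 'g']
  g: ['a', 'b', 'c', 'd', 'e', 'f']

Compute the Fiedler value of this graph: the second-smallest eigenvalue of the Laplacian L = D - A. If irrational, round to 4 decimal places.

7

With the vertex order [a, b, c, d, e, f, g], the degrees are [6, 6, 6, 6, 6, 6, 6], giving D = diag(6, 6, 6, 6, 6, 6, 6) and L = D - A. Computing the eigenvalues of L and sorting gives [0, 7, 7, 7, 7, 7, 7]. The Fiedler value lambda_2 = 7 is strictly positive, so the graph is connected. The eigenvalues sum to 42, which equals trace(L) = 2|E|. By the matrix-tree theorem the graph has (1/7) * product of the nonzero eigenvalues = 16807 spanning trees.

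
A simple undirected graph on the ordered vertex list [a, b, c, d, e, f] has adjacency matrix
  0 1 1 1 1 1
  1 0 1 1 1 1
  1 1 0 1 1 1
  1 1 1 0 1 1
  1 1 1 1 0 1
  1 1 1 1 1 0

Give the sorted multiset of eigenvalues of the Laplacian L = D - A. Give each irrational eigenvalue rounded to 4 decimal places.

[0, 6, 6, 6, 6, 6]

Reading degrees in the order [a, b, c, d, e, f] gives [5, 5, 5, 5, 5, 5]; set D = diag(5, 5, 5, 5, 5, 5) and form L = D - A. L is symmetric positive semidefinite, so every eigenvalue is real and nonnegative. The single zero eigenvalue shows the graph is connected.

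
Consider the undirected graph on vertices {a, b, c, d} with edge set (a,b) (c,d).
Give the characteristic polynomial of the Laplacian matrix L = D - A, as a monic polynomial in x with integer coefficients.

Reading degrees in the order [a, b, c, d] gives [1, 1, 1, 1]; set D = diag(1, 1, 1, 1) and form L = D - A. L has integer entries, so p(x) = det(xI - L) has integer coefficients. Expanding the determinant yields x^4 - 4x^3 + 4x^2. The constant term is 0 because L is singular (the all-ones vector lies in its kernel). There are 2 zeros in the spectrum, matching the 2 components.

x^4 - 4x^3 + 4x^2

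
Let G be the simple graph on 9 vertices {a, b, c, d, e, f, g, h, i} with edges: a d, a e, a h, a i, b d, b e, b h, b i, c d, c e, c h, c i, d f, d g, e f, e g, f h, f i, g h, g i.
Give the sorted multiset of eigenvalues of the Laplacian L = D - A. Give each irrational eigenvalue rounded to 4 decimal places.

[0, 4, 4, 4, 4, 5, 5, 5, 9]

Reading degrees in the order [a, b, c, d, e, f, g, h, i] gives [4, 4, 4, 5, 5, 4, 4, 5, 5]; set D = diag(4, 4, 4, 5, 5, 4, 4, 5, 5) and form L = D - A. Since every row of L sums to 0, the all-ones vector is in the kernel and 0 is an eigenvalue. The single zero eigenvalue shows the graph is connected. The eigenvalues sum to 40, which equals trace(L) = 2|E|. By the matrix-tree theorem the graph has (1/9) * product of the nonzero eigenvalues = 32000 spanning trees.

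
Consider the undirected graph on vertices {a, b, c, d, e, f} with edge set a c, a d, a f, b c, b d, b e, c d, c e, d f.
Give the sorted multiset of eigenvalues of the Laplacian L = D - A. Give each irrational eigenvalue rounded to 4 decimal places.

Each diagonal entry of L is the vertex degree and each off-diagonal entry is -1 where an edge is present, 0 otherwise; in the order [a, b, c, d, e, f] the diagonal is [3, 3, 4, 4, 2, 2]. Diagonalising L (or applying a numerical eigensolver to the 6x6 matrix) gives the spectrum above. The single zero eigenvalue shows the graph is connected. The eigenvalues sum to 18, which equals trace(L) = 2|E|.

[0, 1.1864, 3, 3.4707, 5, 5.3429]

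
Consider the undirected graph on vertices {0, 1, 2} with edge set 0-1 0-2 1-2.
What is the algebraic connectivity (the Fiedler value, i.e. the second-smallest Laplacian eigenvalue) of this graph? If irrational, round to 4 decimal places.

3

Reading degrees in the order [0, 1, 2] gives [2, 2, 2]; set D = diag(2, 2, 2) and form L = D - A. The smallest Laplacian eigenvalue is always 0. The next one, lambda_2 = 3, measures how hard the graph is to disconnect: larger values mean better connectivity. The eigenvalues sum to 6, which equals trace(L) = 2|E|.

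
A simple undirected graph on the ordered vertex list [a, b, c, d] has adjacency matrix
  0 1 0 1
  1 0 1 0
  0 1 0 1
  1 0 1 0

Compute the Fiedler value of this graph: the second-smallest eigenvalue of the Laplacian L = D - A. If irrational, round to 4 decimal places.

With the vertex order [a, b, c, d], the degrees are [2, 2, 2, 2], giving D = diag(2, 2, 2, 2) and L = D - A. The sorted Laplacian eigenvalues are [0, 2, 2, 4]; the algebraic connectivity is the second entry, 2. There is one zero in the spectrum, matching the 1 component. The largest eigenvalue, 4, is at most the vertex count 4.

2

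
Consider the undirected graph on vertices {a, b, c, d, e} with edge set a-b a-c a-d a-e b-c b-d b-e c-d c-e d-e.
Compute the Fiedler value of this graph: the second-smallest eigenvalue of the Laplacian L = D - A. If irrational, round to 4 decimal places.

5

Each diagonal entry of L is the vertex degree and each off-diagonal entry is -1 where an edge is present, 0 otherwise; in the order [a, b, c, d, e] the diagonal is [4, 4, 4, 4, 4]. The sorted Laplacian eigenvalues are [0, 5, 5, 5, 5]; the algebraic connectivity is the second entry, 5. The largest eigenvalue, 5, is at most the vertex count 5.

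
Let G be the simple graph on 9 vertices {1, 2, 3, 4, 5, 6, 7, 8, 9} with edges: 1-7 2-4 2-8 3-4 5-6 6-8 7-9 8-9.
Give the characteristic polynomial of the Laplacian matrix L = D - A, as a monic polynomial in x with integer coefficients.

x^9 - 16x^8 + 104x^7 - 354x^6 + 677x^5 - 724x^4 + 405x^3 - 102x^2 + 9x

Each diagonal entry of L is the vertex degree and each off-diagonal entry is -1 where an edge is present, 0 otherwise; in the order [1, 2, 3, 4, 5, 6, 7, 8, 9] the diagonal is [1, 2, 1, 2, 1, 2, 2, 3, 2]. L has integer entries, so p(x) = det(xI - L) has integer coefficients. Expanding the determinant yields x^9 - 16x^8 + 104x^7 - 354x^6 + 677x^5 - 724x^4 + 405x^3 - 102x^2 + 9x. The constant term is 0 because L is singular (the all-ones vector lies in its kernel). There is one zero in the spectrum, matching the 1 component.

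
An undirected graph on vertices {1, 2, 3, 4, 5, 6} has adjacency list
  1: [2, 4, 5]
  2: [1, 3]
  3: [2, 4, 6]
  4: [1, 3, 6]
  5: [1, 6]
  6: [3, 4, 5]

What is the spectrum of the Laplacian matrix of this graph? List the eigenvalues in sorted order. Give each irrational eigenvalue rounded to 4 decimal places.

Reading degrees in the order [1, 2, 3, 4, 5, 6] gives [3, 2, 3, 3, 2, 3]; set D = diag(3, 2, 3, 3, 2, 3) and form L = D - A. Since every row of L sums to 0, the all-ones vector is in the kernel and 0 is an eigenvalue. The largest eigenvalue, 5, is at most the vertex count 6.

[0, 1.5858, 2, 3, 4.4142, 5]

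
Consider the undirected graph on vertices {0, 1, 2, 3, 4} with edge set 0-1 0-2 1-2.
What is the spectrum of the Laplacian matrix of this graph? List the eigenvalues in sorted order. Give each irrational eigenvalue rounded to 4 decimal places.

With the vertex order [0, 1, 2, 3, 4], the degrees are [2, 2, 2, 0, 0], giving D = diag(2, 2, 2, 0, 0) and L = D - A. The multiplicity of 0 as a Laplacian eigenvalue equals the number of connected components. The 3 zero eigenvalues correspond to the 3 connected components.

[0, 0, 0, 3, 3]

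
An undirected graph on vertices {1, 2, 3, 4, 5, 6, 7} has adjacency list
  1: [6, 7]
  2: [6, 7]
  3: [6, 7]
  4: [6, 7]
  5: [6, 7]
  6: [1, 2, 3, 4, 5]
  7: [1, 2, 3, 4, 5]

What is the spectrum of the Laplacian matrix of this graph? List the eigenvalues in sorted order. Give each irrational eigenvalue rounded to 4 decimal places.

With the vertex order [1, 2, 3, 4, 5, 6, 7], the degrees are [2, 2, 2, 2, 2, 5, 5], giving D = diag(2, 2, 2, 2, 2, 5, 5) and L = D - A. The multiplicity of 0 as a Laplacian eigenvalue equals the number of connected components. The single zero eigenvalue shows the graph is connected. There is one zero in the spectrum, matching the 1 component. By the matrix-tree theorem the graph has (1/7) * product of the nonzero eigenvalues = 80 spanning trees.

[0, 2, 2, 2, 2, 5, 7]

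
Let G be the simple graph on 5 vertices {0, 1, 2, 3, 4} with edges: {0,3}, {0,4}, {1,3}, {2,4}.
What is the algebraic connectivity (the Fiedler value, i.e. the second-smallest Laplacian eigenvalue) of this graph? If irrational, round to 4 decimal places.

0.3820

With the vertex order [0, 1, 2, 3, 4], the degrees are [2, 1, 1, 2, 2], giving D = diag(2, 1, 1, 2, 2) and L = D - A. Computing the eigenvalues of L and sorting gives [0, 0.3820, 1.3820, 2.6180, 3.6180]. The Fiedler value lambda_2 = 0.3820 is strictly positive, so the graph is connected. The largest eigenvalue, 3.6180, is at most the vertex count 5.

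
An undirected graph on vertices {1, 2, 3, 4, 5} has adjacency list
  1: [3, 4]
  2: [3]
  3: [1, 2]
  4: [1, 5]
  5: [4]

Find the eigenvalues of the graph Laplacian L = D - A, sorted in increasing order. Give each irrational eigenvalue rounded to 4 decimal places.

[0, 0.3820, 1.3820, 2.6180, 3.6180]

Reading degrees in the order [1, 2, 3, 4, 5] gives [2, 1, 2, 2, 1]; set D = diag(2, 1, 2, 2, 1) and form L = D - A. Diagonalising L (or applying a numerical eigensolver to the 5x5 matrix) gives the spectrum above.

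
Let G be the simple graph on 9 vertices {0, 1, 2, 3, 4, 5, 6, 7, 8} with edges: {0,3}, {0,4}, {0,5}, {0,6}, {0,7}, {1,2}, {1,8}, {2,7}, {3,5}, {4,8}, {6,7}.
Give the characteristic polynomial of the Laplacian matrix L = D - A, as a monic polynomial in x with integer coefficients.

Reading degrees in the order [0, 1, 2, 3, 4, 5, 6, 7, 8] gives [5, 2, 2, 2, 2, 2, 2, 3, 2]; set D = diag(5, 2, 2, 2, 2, 2, 2, 3, 2) and form L = D - A. L has integer entries, so p(x) = det(xI - L) has integer coefficients. Expanding the determinant yields x^9 - 22x^8 + 200x^7 - 978x^6 + 2797x^5 - 4750x^4 + 4627x^3 - 2334x^2 + 459x. The coefficient of x^8 equals -trace(L) = -22, matching the sum of degrees. There is one zero in the spectrum, matching the 1 component.

x^9 - 22x^8 + 200x^7 - 978x^6 + 2797x^5 - 4750x^4 + 4627x^3 - 2334x^2 + 459x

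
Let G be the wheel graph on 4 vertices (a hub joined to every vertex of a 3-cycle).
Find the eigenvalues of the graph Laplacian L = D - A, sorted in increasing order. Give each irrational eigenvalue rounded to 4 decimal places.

[0, 4, 4, 4]

The graph has 4 vertices and degree multiset [3, 3, 3, 3]; D is the diagonal matrix of degrees and L = D - A. Diagonalising L (or applying a numerical eigensolver to the 4x4 matrix) gives the spectrum above. The single zero eigenvalue shows the graph is connected. By the matrix-tree theorem the graph has (1/4) * product of the nonzero eigenvalues = 16 spanning trees.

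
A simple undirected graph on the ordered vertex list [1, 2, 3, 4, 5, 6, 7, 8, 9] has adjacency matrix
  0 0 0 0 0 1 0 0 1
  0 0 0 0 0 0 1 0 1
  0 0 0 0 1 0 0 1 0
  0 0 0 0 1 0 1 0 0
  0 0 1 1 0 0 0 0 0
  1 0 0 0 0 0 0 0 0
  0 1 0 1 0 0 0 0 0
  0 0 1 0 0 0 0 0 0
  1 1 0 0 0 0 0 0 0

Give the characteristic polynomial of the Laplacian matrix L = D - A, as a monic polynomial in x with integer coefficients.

x^9 - 16x^8 + 105x^7 - 364x^6 + 715x^5 - 792x^4 + 462x^3 - 120x^2 + 9x

Each diagonal entry of L is the vertex degree and each off-diagonal entry is -1 where an edge is present, 0 otherwise; in the order [1, 2, 3, 4, 5, 6, 7, 8, 9] the diagonal is [2, 2, 2, 2, 2, 1, 2, 1, 2]. Computing det(xI - L) by cofactor expansion (or equivalently via sum-over-permutations) gives x^9 - 16x^8 + 105x^7 - 364x^6 + 715x^5 - 792x^4 + 462x^3 - 120x^2 + 9x. The coefficient of x^8 equals -trace(L) = -16, matching the sum of degrees. By the matrix-tree theorem the graph has (1/9) * product of the nonzero eigenvalues = 1 spanning tree.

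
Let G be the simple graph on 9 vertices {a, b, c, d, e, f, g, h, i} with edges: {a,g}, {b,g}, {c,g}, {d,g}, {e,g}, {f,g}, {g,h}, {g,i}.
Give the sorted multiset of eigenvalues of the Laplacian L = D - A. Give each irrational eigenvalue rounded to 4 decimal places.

With the vertex order [a, b, c, d, e, f, g, h, i], the degrees are [1, 1, 1, 1, 1, 1, 8, 1, 1], giving D = diag(1, 1, 1, 1, 1, 1, 8, 1, 1) and L = D - A. Diagonalising L (or applying a numerical eigensolver to the 9x9 matrix) gives the spectrum above. The eigenvalues sum to 16, which equals trace(L) = 2|E|.

[0, 1, 1, 1, 1, 1, 1, 1, 9]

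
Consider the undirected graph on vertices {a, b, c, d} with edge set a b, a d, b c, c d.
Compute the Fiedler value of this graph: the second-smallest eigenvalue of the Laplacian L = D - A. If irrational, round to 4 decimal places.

Reading degrees in the order [a, b, c, d] gives [2, 2, 2, 2]; set D = diag(2, 2, 2, 2) and form L = D - A. The sorted Laplacian eigenvalues are [0, 2, 2, 4]; the algebraic connectivity is the second entry, 2. The eigenvalues sum to 8, which equals trace(L) = 2|E|.

2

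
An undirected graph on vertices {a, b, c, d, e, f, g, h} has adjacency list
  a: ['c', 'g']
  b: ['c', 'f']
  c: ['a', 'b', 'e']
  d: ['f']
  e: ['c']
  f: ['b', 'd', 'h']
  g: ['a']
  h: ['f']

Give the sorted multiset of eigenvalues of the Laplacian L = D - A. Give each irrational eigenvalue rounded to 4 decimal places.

Reading degrees in the order [a, b, c, d, e, f, g, h] gives [2, 2, 3, 1, 1, 3, 1, 1]; set D = diag(2, 2, 3, 1, 1, 3, 1, 1) and form L = D - A. Since every row of L sums to 0, the all-ones vector is in the kernel and 0 is an eigenvalue. There is one zero in the spectrum, matching the 1 component. The eigenvalues sum to 14, which equals trace(L) = 2|E|.

[0, 0.2137, 0.6177, 1, 1.4977, 2.3537, 3.8408, 4.4763]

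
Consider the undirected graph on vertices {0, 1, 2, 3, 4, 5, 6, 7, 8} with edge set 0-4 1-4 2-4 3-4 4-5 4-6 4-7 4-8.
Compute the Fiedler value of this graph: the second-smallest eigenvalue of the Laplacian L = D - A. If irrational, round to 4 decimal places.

Reading degrees in the order [0, 1, 2, 3, 4, 5, 6, 7, 8] gives [1, 1, 1, 1, 8, 1, 1, 1, 1]; set D = diag(1, 1, 1, 1, 8, 1, 1, 1, 1) and form L = D - A. The smallest Laplacian eigenvalue is always 0. The next one, lambda_2 = 1, measures how hard the graph is to disconnect: larger values mean better connectivity. By the matrix-tree theorem the graph has (1/9) * product of the nonzero eigenvalues = 1 spanning tree.

1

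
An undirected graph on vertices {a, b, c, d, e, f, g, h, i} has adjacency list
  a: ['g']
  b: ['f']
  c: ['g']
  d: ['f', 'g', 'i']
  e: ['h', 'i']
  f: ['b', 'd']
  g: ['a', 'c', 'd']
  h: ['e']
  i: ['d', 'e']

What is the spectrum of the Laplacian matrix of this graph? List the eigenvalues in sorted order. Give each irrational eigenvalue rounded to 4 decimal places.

Each diagonal entry of L is the vertex degree and each off-diagonal entry is -1 where an edge is present, 0 otherwise; in the order [a, b, c, d, e, f, g, h, i] the diagonal is [1, 1, 1, 3, 2, 2, 3, 1, 2]. Diagonalising L (or applying a numerical eigensolver to the 9x9 matrix) gives the spectrum above. The single zero eigenvalue shows the graph is connected. There is one zero in the spectrum, matching the 1 component.

[0, 0.2217, 0.3327, 1, 1.1923, 2.1071, 3, 3.4413, 4.7049]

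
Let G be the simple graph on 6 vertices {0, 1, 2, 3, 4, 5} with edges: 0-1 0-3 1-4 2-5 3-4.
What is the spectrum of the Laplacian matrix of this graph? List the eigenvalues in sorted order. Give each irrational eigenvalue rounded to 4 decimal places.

With the vertex order [0, 1, 2, 3, 4, 5], the degrees are [2, 2, 1, 2, 2, 1], giving D = diag(2, 2, 1, 2, 2, 1) and L = D - A. Since every row of L sums to 0, the all-ones vector is in the kernel and 0 is an eigenvalue. The 2 zero eigenvalues correspond to the 2 connected components. The largest eigenvalue, 4, is at most the vertex count 6. There are 2 zeros in the spectrum, matching the 2 components.

[0, 0, 2, 2, 2, 4]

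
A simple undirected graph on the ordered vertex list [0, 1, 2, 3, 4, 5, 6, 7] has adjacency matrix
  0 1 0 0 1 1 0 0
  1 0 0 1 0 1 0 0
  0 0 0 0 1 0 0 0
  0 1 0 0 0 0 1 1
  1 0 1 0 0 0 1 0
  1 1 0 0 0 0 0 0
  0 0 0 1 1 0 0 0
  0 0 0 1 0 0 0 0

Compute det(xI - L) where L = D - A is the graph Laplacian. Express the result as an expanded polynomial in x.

x^8 - 18x^7 + 130x^6 - 482x^5 + 975x^4 - 1056x^3 + 559x^2 - 112x

Each diagonal entry of L is the vertex degree and each off-diagonal entry is -1 where an edge is present, 0 otherwise; in the order [0, 1, 2, 3, 4, 5, 6, 7] the diagonal is [3, 3, 1, 3, 3, 2, 2, 1]. L has integer entries, so p(x) = det(xI - L) has integer coefficients. Expanding the determinant yields x^8 - 18x^7 + 130x^6 - 482x^5 + 975x^4 - 1056x^3 + 559x^2 - 112x. The constant term is 0 because L is singular (the all-ones vector lies in its kernel). The eigenvalues sum to 18, which equals trace(L) = 2|E|.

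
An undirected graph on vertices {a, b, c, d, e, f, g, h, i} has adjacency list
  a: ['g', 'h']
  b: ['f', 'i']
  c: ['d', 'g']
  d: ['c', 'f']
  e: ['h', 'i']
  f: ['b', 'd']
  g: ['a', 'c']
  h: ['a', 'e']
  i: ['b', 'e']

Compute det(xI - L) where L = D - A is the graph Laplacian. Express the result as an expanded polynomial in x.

With the vertex order [a, b, c, d, e, f, g, h, i], the degrees are [2, 2, 2, 2, 2, 2, 2, 2, 2], giving D = diag(2, 2, 2, 2, 2, 2, 2, 2, 2) and L = D - A. L has integer entries, so p(x) = det(xI - L) has integer coefficients. Expanding the determinant yields x^9 - 18x^8 + 135x^7 - 546x^6 + 1287x^5 - 1782x^4 + 1386x^3 - 540x^2 + 81x. The coefficient of x^8 equals -trace(L) = -18, matching the sum of degrees. By the matrix-tree theorem the graph has (1/9) * product of the nonzero eigenvalues = 9 spanning trees.

x^9 - 18x^8 + 135x^7 - 546x^6 + 1287x^5 - 1782x^4 + 1386x^3 - 540x^2 + 81x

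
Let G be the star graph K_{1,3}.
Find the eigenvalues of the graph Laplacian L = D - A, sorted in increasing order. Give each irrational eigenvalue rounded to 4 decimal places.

The graph has 4 vertices and degree multiset [3, 1, 1, 1]; D is the diagonal matrix of degrees and L = D - A. Since every row of L sums to 0, the all-ones vector is in the kernel and 0 is an eigenvalue. By the matrix-tree theorem the graph has (1/4) * product of the nonzero eigenvalues = 1 spanning tree.

[0, 1, 1, 4]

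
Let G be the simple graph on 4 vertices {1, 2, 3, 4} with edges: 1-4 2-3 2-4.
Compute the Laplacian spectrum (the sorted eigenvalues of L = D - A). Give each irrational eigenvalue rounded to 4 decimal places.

With the vertex order [1, 2, 3, 4], the degrees are [1, 2, 1, 2], giving D = diag(1, 2, 1, 2) and L = D - A. Diagonalising L (or applying a numerical eigensolver to the 4x4 matrix) gives the spectrum above. The single zero eigenvalue shows the graph is connected. The eigenvalues sum to 6, which equals trace(L) = 2|E|. There is one zero in the spectrum, matching the 1 component.

[0, 0.5858, 2, 3.4142]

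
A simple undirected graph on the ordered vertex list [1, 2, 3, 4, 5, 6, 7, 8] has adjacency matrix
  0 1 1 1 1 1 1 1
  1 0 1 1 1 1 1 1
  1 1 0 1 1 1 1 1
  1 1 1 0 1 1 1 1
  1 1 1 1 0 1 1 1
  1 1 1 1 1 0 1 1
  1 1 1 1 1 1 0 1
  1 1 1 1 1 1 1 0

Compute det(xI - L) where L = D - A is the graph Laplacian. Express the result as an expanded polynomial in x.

x^8 - 56x^7 + 1344x^6 - 17920x^5 + 143360x^4 - 688128x^3 + 1835008x^2 - 2097152x

With the vertex order [1, 2, 3, 4, 5, 6, 7, 8], the degrees are [7, 7, 7, 7, 7, 7, 7, 7], giving D = diag(7, 7, 7, 7, 7, 7, 7, 7) and L = D - A. L has integer entries, so p(x) = det(xI - L) has integer coefficients. Expanding the determinant yields x^8 - 56x^7 + 1344x^6 - 17920x^5 + 143360x^4 - 688128x^3 + 1835008x^2 - 2097152x. Since p(0) = det(-L) = 0, x divides p(x). By the matrix-tree theorem the graph has (1/8) * product of the nonzero eigenvalues = 262144 spanning trees.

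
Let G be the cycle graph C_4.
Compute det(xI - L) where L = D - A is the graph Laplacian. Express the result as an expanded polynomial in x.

x^4 - 8x^3 + 20x^2 - 16x

The graph has 4 vertices and degree multiset [2, 2, 2, 2]; D is the diagonal matrix of degrees and L = D - A. Computing det(xI - L) by cofactor expansion (or equivalently via sum-over-permutations) gives x^4 - 8x^3 + 20x^2 - 16x. The coefficient of x^3 equals -trace(L) = -8, matching the sum of degrees. There is one zero in the spectrum, matching the 1 component.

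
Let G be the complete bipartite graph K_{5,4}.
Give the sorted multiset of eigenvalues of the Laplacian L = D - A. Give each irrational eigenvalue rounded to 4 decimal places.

The graph has 9 vertices and degree multiset [5, 5, 5, 5, 4, 4, 4, 4, 4]; D is the diagonal matrix of degrees and L = D - A. Diagonalising L (or applying a numerical eigensolver to the 9x9 matrix) gives the spectrum above. The eigenvalues sum to 40, which equals trace(L) = 2|E|.

[0, 4, 4, 4, 4, 5, 5, 5, 9]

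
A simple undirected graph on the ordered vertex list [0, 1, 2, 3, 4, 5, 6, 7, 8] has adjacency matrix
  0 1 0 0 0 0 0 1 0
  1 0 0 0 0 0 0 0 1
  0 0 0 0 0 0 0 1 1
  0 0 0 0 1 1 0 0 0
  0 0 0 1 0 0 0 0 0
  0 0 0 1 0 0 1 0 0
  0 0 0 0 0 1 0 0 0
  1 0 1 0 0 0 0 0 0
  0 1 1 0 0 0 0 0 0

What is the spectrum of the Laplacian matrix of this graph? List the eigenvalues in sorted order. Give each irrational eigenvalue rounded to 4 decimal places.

[0, 0, 0.5858, 1.3820, 1.3820, 2, 3.4142, 3.6180, 3.6180]

Each diagonal entry of L is the vertex degree and each off-diagonal entry is -1 where an edge is present, 0 otherwise; in the order [0, 1, 2, 3, 4, 5, 6, 7, 8] the diagonal is [2, 2, 2, 2, 1, 2, 1, 2, 2]. Since every row of L sums to 0, the all-ones vector is in the kernel and 0 is an eigenvalue. The 2 zero eigenvalues correspond to the 2 connected components. There are 2 zeros in the spectrum, matching the 2 components. The largest eigenvalue, 3.6180, is at most the vertex count 9.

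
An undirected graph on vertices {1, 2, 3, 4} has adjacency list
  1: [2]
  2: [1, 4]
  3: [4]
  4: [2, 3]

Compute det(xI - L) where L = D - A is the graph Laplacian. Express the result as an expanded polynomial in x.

x^4 - 6x^3 + 10x^2 - 4x

Each diagonal entry of L is the vertex degree and each off-diagonal entry is -1 where an edge is present, 0 otherwise; in the order [1, 2, 3, 4] the diagonal is [1, 2, 1, 2]. Computing det(xI - L) by cofactor expansion (or equivalently via sum-over-permutations) gives x^4 - 6x^3 + 10x^2 - 4x. The constant term is 0 because L is singular (the all-ones vector lies in its kernel).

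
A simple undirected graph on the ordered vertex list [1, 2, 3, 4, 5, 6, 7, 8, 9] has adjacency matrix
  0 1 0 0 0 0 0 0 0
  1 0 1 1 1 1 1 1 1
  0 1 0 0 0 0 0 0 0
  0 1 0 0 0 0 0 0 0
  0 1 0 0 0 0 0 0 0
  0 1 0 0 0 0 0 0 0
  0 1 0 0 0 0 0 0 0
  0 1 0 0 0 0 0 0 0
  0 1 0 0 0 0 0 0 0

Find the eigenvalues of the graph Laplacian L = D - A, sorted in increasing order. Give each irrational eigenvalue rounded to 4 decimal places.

[0, 1, 1, 1, 1, 1, 1, 1, 9]

Reading degrees in the order [1, 2, 3, 4, 5, 6, 7, 8, 9] gives [1, 8, 1, 1, 1, 1, 1, 1, 1]; set D = diag(1, 8, 1, 1, 1, 1, 1, 1, 1) and form L = D - A. Diagonalising L (or applying a numerical eigensolver to the 9x9 matrix) gives the spectrum above.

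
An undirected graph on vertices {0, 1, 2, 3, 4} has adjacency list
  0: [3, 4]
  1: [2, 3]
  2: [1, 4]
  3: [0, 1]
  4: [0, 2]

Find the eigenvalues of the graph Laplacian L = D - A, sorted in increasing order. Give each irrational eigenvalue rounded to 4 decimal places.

Each diagonal entry of L is the vertex degree and each off-diagonal entry is -1 where an edge is present, 0 otherwise; in the order [0, 1, 2, 3, 4] the diagonal is [2, 2, 2, 2, 2]. Diagonalising L (or applying a numerical eigensolver to the 5x5 matrix) gives the spectrum above. The single zero eigenvalue shows the graph is connected. The largest eigenvalue, 3.6180, is at most the vertex count 5.

[0, 1.3820, 1.3820, 3.6180, 3.6180]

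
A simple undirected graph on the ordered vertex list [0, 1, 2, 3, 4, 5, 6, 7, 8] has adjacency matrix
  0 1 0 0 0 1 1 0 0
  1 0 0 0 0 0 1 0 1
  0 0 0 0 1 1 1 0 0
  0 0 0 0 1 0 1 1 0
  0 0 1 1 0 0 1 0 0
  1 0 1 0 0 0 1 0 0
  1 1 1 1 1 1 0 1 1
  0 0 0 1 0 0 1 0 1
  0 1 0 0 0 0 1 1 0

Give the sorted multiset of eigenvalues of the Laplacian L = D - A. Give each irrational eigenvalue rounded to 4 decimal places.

[0, 1.5858, 1.5858, 3, 3, 4.4142, 4.4142, 5, 9]

Reading degrees in the order [0, 1, 2, 3, 4, 5, 6, 7, 8] gives [3, 3, 3, 3, 3, 3, 8, 3, 3]; set D = diag(3, 3, 3, 3, 3, 3, 8, 3, 3) and form L = D - A. L is symmetric positive semidefinite, so every eigenvalue is real and nonnegative. The single zero eigenvalue shows the graph is connected.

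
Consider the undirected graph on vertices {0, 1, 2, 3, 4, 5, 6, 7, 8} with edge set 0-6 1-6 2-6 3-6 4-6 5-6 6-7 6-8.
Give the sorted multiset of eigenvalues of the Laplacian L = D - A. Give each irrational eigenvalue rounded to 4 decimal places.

[0, 1, 1, 1, 1, 1, 1, 1, 9]

Each diagonal entry of L is the vertex degree and each off-diagonal entry is -1 where an edge is present, 0 otherwise; in the order [0, 1, 2, 3, 4, 5, 6, 7, 8] the diagonal is [1, 1, 1, 1, 1, 1, 8, 1, 1]. The multiplicity of 0 as a Laplacian eigenvalue equals the number of connected components. The largest eigenvalue, 9, is at most the vertex count 9.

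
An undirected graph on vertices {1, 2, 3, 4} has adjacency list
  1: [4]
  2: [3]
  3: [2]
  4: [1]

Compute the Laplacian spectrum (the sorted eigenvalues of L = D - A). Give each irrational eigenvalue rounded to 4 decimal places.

[0, 0, 2, 2]

Each diagonal entry of L is the vertex degree and each off-diagonal entry is -1 where an edge is present, 0 otherwise; in the order [1, 2, 3, 4] the diagonal is [1, 1, 1, 1]. L is symmetric positive semidefinite, so every eigenvalue is real and nonnegative. The 2 zero eigenvalues correspond to the 2 connected components. The largest eigenvalue, 2, is at most the vertex count 4.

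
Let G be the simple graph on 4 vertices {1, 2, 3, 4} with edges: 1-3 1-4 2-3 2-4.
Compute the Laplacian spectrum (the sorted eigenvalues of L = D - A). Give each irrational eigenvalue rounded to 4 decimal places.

[0, 2, 2, 4]

Each diagonal entry of L is the vertex degree and each off-diagonal entry is -1 where an edge is present, 0 otherwise; in the order [1, 2, 3, 4] the diagonal is [2, 2, 2, 2]. The multiplicity of 0 as a Laplacian eigenvalue equals the number of connected components.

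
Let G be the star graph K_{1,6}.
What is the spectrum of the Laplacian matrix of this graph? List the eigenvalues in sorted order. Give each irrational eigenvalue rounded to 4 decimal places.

The graph has 7 vertices and degree multiset [6, 1, 1, 1, 1, 1, 1]; D is the diagonal matrix of degrees and L = D - A. Diagonalising L (or applying a numerical eigensolver to the 7x7 matrix) gives the spectrum above.

[0, 1, 1, 1, 1, 1, 7]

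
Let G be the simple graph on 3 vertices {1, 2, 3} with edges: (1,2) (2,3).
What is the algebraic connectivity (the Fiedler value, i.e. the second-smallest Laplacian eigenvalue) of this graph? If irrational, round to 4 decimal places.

1

Reading degrees in the order [1, 2, 3] gives [1, 2, 1]; set D = diag(1, 2, 1) and form L = D - A. Computing the eigenvalues of L and sorting gives [0, 1, 3]. The Fiedler value lambda_2 = 1 is strictly positive, so the graph is connected.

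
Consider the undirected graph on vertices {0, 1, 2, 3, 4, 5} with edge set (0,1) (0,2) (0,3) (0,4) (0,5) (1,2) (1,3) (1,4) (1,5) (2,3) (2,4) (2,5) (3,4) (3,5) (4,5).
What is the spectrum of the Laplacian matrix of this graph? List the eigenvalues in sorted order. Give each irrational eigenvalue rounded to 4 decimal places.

[0, 6, 6, 6, 6, 6]

Reading degrees in the order [0, 1, 2, 3, 4, 5] gives [5, 5, 5, 5, 5, 5]; set D = diag(5, 5, 5, 5, 5, 5) and form L = D - A. Diagonalising L (or applying a numerical eigensolver to the 6x6 matrix) gives the spectrum above. By the matrix-tree theorem the graph has (1/6) * product of the nonzero eigenvalues = 1296 spanning trees.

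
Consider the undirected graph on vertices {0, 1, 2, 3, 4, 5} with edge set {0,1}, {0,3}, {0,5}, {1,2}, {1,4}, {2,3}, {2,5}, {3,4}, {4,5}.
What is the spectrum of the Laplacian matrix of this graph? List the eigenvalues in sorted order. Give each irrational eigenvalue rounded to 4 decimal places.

With the vertex order [0, 1, 2, 3, 4, 5], the degrees are [3, 3, 3, 3, 3, 3], giving D = diag(3, 3, 3, 3, 3, 3) and L = D - A. The multiplicity of 0 as a Laplacian eigenvalue equals the number of connected components. The eigenvalues sum to 18, which equals trace(L) = 2|E|.

[0, 3, 3, 3, 3, 6]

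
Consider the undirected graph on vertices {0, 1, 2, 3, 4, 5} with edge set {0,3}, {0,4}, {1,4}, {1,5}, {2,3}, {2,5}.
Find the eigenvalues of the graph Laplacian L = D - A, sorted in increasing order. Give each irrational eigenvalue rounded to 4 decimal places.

Each diagonal entry of L is the vertex degree and each off-diagonal entry is -1 where an edge is present, 0 otherwise; in the order [0, 1, 2, 3, 4, 5] the diagonal is [2, 2, 2, 2, 2, 2]. The multiplicity of 0 as a Laplacian eigenvalue equals the number of connected components. The single zero eigenvalue shows the graph is connected. The eigenvalues sum to 12, which equals trace(L) = 2|E|.

[0, 1, 1, 3, 3, 4]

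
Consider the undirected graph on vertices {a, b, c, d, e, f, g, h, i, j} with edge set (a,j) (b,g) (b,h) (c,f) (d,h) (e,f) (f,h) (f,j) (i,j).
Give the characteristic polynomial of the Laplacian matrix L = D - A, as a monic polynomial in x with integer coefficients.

x^10 - 18x^9 + 131x^8 - 502x^7 + 1108x^6 - 1454x^5 + 1133x^4 - 504x^3 + 115x^2 - 10x

Reading degrees in the order [a, b, c, d, e, f, g, h, i, j] gives [1, 2, 1, 1, 1, 4, 1, 3, 1, 3]; set D = diag(1, 2, 1, 1, 1, 4, 1, 3, 1, 3) and form L = D - A. L has integer entries, so p(x) = det(xI - L) has integer coefficients. Expanding the determinant yields x^10 - 18x^9 + 131x^8 - 502x^7 + 1108x^6 - 1454x^5 + 1133x^4 - 504x^3 + 115x^2 - 10x. The constant term is 0 because L is singular (the all-ones vector lies in its kernel). By the matrix-tree theorem the graph has (1/10) * product of the nonzero eigenvalues = 1 spanning tree.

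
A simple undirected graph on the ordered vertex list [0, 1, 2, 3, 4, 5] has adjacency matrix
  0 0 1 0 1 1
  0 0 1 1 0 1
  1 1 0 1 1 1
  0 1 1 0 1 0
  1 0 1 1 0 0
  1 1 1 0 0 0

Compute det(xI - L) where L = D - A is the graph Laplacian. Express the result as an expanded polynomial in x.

Reading degrees in the order [0, 1, 2, 3, 4, 5] gives [3, 3, 5, 3, 3, 3]; set D = diag(3, 3, 5, 3, 3, 3) and form L = D - A. Computing det(xI - L) by cofactor expansion (or equivalently via sum-over-permutations) gives x^6 - 20x^5 + 155x^4 - 580x^3 + 1045x^2 - 726x. The constant term is 0 because L is singular (the all-ones vector lies in its kernel). There is one zero in the spectrum, matching the 1 component.

x^6 - 20x^5 + 155x^4 - 580x^3 + 1045x^2 - 726x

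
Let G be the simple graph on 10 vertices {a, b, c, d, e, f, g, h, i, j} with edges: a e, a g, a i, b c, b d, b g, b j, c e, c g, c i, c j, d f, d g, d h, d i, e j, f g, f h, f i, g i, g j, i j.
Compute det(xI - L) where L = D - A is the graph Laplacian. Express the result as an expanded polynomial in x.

x^10 - 44x^9 + 839x^8 - 9080x^7 + 61301x^6 - 266836x^5 + 745620x^4 - 1282054x^3 + 1220268x^2 - 483120x

Each diagonal entry of L is the vertex degree and each off-diagonal entry is -1 where an edge is present, 0 otherwise; in the order [a, b, c, d, e, f, g, h, i, j] the diagonal is [3, 4, 5, 5, 3, 4, 7, 2, 6, 5]. L has integer entries, so p(x) = det(xI - L) has integer coefficients. Expanding the determinant yields x^10 - 44x^9 + 839x^8 - 9080x^7 + 61301x^6 - 266836x^5 + 745620x^4 - 1282054x^3 + 1220268x^2 - 483120x. Since p(0) = det(-L) = 0, x divides p(x). The eigenvalues sum to 44, which equals trace(L) = 2|E|.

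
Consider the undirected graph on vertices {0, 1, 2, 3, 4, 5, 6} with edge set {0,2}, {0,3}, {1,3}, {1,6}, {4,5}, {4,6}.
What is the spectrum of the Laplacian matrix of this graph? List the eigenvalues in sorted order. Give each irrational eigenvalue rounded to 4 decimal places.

[0, 0.1981, 0.7530, 1.5550, 2.4450, 3.2470, 3.8019]

With the vertex order [0, 1, 2, 3, 4, 5, 6], the degrees are [2, 2, 1, 2, 2, 1, 2], giving D = diag(2, 2, 1, 2, 2, 1, 2) and L = D - A. Since every row of L sums to 0, the all-ones vector is in the kernel and 0 is an eigenvalue. The single zero eigenvalue shows the graph is connected. By the matrix-tree theorem the graph has (1/7) * product of the nonzero eigenvalues = 1 spanning tree.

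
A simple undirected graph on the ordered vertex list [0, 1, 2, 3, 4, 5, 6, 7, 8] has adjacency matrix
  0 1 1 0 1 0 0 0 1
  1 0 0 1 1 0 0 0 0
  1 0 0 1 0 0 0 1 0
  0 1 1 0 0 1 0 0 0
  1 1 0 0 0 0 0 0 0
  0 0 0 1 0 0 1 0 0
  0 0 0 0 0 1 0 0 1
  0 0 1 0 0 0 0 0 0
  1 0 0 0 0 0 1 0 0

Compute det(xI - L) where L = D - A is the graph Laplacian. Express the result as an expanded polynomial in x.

x^9 - 22x^8 + 201x^7 - 990x^6 + 2852x^5 - 4872x^4 + 4767x^3 - 2420x^2 + 486x

Reading degrees in the order [0, 1, 2, 3, 4, 5, 6, 7, 8] gives [4, 3, 3, 3, 2, 2, 2, 1, 2]; set D = diag(4, 3, 3, 3, 2, 2, 2, 1, 2) and form L = D - A. L has integer entries, so p(x) = det(xI - L) has integer coefficients. Expanding the determinant yields x^9 - 22x^8 + 201x^7 - 990x^6 + 2852x^5 - 4872x^4 + 4767x^3 - 2420x^2 + 486x. The coefficient of x^8 equals -trace(L) = -22, matching the sum of degrees.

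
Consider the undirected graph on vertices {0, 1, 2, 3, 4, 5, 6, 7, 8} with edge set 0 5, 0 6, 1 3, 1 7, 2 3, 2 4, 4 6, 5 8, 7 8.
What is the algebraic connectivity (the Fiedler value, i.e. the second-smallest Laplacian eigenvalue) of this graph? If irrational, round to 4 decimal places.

0.4679

With the vertex order [0, 1, 2, 3, 4, 5, 6, 7, 8], the degrees are [2, 2, 2, 2, 2, 2, 2, 2, 2], giving D = diag(2, 2, 2, 2, 2, 2, 2, 2, 2) and L = D - A. The sorted Laplacian eigenvalues are [0, 0.4679, 0.4679, 1.6527, 1.6527, 3, 3, 3.8794, 3.8794]; the algebraic connectivity is the second entry, 0.4679. The eigenvalues sum to 18, which equals trace(L) = 2|E|. There is one zero in the spectrum, matching the 1 component.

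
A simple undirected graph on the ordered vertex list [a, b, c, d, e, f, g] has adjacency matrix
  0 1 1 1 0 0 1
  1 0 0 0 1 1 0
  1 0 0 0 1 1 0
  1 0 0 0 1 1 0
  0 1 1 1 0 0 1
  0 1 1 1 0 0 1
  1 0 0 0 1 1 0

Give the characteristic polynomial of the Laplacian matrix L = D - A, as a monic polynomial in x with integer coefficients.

Reading degrees in the order [a, b, c, d, e, f, g] gives [4, 3, 3, 3, 4, 4, 3]; set D = diag(4, 3, 3, 3, 4, 4, 3) and form L = D - A. Computing det(xI - L) by cofactor expansion (or equivalently via sum-over-permutations) gives x^7 - 24x^6 + 234x^5 - 1192x^4 + 3357x^3 - 4968x^2 + 3024x. Since p(0) = det(-L) = 0, x divides p(x). The eigenvalues sum to 24, which equals trace(L) = 2|E|.

x^7 - 24x^6 + 234x^5 - 1192x^4 + 3357x^3 - 4968x^2 + 3024x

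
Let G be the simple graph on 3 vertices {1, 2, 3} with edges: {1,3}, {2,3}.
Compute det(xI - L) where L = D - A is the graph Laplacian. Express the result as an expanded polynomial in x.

x^3 - 4x^2 + 3x

Reading degrees in the order [1, 2, 3] gives [1, 1, 2]; set D = diag(1, 1, 2) and form L = D - A. Computing det(xI - L) by cofactor expansion (or equivalently via sum-over-permutations) gives x^3 - 4x^2 + 3x. Since p(0) = det(-L) = 0, x divides p(x). There is one zero in the spectrum, matching the 1 component. The largest eigenvalue, 3, is at most the vertex count 3.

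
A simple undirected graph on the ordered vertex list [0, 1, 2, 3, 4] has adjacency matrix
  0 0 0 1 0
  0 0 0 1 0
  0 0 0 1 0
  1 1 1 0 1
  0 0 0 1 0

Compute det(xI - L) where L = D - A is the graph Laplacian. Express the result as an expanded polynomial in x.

x^5 - 8x^4 + 18x^3 - 16x^2 + 5x

With the vertex order [0, 1, 2, 3, 4], the degrees are [1, 1, 1, 4, 1], giving D = diag(1, 1, 1, 4, 1) and L = D - A. The eigenvalues of L are [0, 1, 1, 1, 5]; the characteristic polynomial is the product of (x - lambda_i), which multiplies out to x^5 - 8x^4 + 18x^3 - 16x^2 + 5x. Since p(0) = det(-L) = 0, x divides p(x). There is one zero in the spectrum, matching the 1 component. The largest eigenvalue, 5, is at most the vertex count 5.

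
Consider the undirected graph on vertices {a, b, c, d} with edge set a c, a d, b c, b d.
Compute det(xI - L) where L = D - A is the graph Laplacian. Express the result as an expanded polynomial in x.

Each diagonal entry of L is the vertex degree and each off-diagonal entry is -1 where an edge is present, 0 otherwise; in the order [a, b, c, d] the diagonal is [2, 2, 2, 2]. Computing det(xI - L) by cofactor expansion (or equivalently via sum-over-permutations) gives x^4 - 8x^3 + 20x^2 - 16x. The coefficient of x^3 equals -trace(L) = -8, matching the sum of degrees.

x^4 - 8x^3 + 20x^2 - 16x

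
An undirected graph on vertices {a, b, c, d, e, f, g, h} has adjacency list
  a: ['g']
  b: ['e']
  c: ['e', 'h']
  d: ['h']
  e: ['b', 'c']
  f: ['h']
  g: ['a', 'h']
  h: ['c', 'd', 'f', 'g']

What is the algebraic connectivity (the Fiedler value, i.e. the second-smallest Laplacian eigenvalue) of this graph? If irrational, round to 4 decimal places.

0.2538

Reading degrees in the order [a, b, c, d, e, f, g, h] gives [1, 1, 2, 1, 2, 1, 2, 4]; set D = diag(1, 1, 2, 1, 2, 1, 2, 4) and form L = D - A. The sorted Laplacian eigenvalues are [0, 0.2538, 0.5472, 1, 1.4689, 2.4066, 3.1504, 5.1732]; the algebraic connectivity is the second entry, 0.2538. By the matrix-tree theorem the graph has (1/8) * product of the nonzero eigenvalues = 1 spanning tree. The largest eigenvalue, 5.1732, is at most the vertex count 8.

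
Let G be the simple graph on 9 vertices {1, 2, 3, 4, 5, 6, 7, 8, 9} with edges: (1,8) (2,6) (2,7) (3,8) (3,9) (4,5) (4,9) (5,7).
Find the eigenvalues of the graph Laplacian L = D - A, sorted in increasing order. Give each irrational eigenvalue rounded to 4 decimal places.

[0, 0.1206, 0.4679, 1, 1.6527, 2.3473, 3, 3.5321, 3.8794]

Each diagonal entry of L is the vertex degree and each off-diagonal entry is -1 where an edge is present, 0 otherwise; in the order [1, 2, 3, 4, 5, 6, 7, 8, 9] the diagonal is [1, 2, 2, 2, 2, 1, 2, 2, 2]. L is symmetric positive semidefinite, so every eigenvalue is real and nonnegative. The single zero eigenvalue shows the graph is connected. There is one zero in the spectrum, matching the 1 component.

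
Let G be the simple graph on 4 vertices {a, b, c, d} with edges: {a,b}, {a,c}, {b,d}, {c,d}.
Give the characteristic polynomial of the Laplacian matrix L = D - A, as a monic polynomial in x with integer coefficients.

x^4 - 8x^3 + 20x^2 - 16x

Each diagonal entry of L is the vertex degree and each off-diagonal entry is -1 where an edge is present, 0 otherwise; in the order [a, b, c, d] the diagonal is [2, 2, 2, 2]. L has integer entries, so p(x) = det(xI - L) has integer coefficients. Expanding the determinant yields x^4 - 8x^3 + 20x^2 - 16x. The constant term is 0 because L is singular (the all-ones vector lies in its kernel). There is one zero in the spectrum, matching the 1 component.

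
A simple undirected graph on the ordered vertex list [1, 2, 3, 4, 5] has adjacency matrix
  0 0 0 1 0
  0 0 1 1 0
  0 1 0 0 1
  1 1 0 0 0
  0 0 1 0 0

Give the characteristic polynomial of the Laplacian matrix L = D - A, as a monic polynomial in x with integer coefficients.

Each diagonal entry of L is the vertex degree and each off-diagonal entry is -1 where an edge is present, 0 otherwise; in the order [1, 2, 3, 4, 5] the diagonal is [1, 2, 2, 2, 1]. Computing det(xI - L) by cofactor expansion (or equivalently via sum-over-permutations) gives x^5 - 8x^4 + 21x^3 - 20x^2 + 5x. Since p(0) = det(-L) = 0, x divides p(x). By the matrix-tree theorem the graph has (1/5) * product of the nonzero eigenvalues = 1 spanning tree. There is one zero in the spectrum, matching the 1 component.

x^5 - 8x^4 + 21x^3 - 20x^2 + 5x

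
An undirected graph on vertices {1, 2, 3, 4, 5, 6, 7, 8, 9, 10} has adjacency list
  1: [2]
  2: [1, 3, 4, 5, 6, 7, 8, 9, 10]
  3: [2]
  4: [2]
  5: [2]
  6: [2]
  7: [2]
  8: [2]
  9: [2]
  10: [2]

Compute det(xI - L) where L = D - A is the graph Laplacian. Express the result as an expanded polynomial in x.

x^10 - 18x^9 + 108x^8 - 336x^7 + 630x^6 - 756x^5 + 588x^4 - 288x^3 + 81x^2 - 10x

Each diagonal entry of L is the vertex degree and each off-diagonal entry is -1 where an edge is present, 0 otherwise; in the order [1, 2, 3, 4, 5, 6, 7, 8, 9, 10] the diagonal is [1, 9, 1, 1, 1, 1, 1, 1, 1, 1]. L has integer entries, so p(x) = det(xI - L) has integer coefficients. Expanding the determinant yields x^10 - 18x^9 + 108x^8 - 336x^7 + 630x^6 - 756x^5 + 588x^4 - 288x^3 + 81x^2 - 10x. Since p(0) = det(-L) = 0, x divides p(x). The largest eigenvalue, 10, is at most the vertex count 10.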